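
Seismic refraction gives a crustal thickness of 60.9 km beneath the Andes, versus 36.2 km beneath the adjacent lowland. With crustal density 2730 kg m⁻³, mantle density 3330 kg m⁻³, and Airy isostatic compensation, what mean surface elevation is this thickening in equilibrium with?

Excess crust Δ = 60.9 km − 36.2 km = 24.7 km, split between elevation h and root r with h + r = Δ.
Airy balance ρ_c h = (ρ_m − ρ_c) r gives r = h ρ_c/(ρ_m − ρ_c), so h (1 + ρ_c/(ρ_m − ρ_c)) = Δ, i.e. h = Δ (ρ_m − ρ_c)/ρ_m.
h = 24.7 km × 600/3330 = 4.45 km.

4.45 km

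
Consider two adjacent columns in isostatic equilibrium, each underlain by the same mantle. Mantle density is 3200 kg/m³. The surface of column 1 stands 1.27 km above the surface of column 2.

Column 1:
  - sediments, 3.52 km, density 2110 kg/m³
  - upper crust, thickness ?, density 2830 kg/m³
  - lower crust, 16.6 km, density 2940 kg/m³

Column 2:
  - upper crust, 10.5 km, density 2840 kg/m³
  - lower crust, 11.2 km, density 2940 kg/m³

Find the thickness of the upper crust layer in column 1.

Take the compensation level at the base of the deeper column (depth z_c below the surface of column 1) and equate Σ ρ_i t_i down to z_c; mantle fills any gap and the z_c terms cancel.
Column 1: 3.52×2110 + x×2830 + 16.6×2940 + (z_c − 20.12 − x)×3200
Column 2: 1.27×0 + 10.5×2840 + 11.2×2940 + (z_c − 1.27 − 21.7)×3200
The z_c×3200 term appears on both sides and cancels. Collect the known terms of each column as K = Σ(ρt)_known − 3200 × (depth of known layers): K_1 = 56231.2 − 3200×20.12 = −8152.8; K_2 = 62748 − 3200×(1.27 + 21.7) = −10756.
Balance: K_1 − x×(3200 − 2830) = K_2, so x = (K_1 − K_2)/(3200 − 2830) = 2603.2/370 = 7.04 km.

7.04 km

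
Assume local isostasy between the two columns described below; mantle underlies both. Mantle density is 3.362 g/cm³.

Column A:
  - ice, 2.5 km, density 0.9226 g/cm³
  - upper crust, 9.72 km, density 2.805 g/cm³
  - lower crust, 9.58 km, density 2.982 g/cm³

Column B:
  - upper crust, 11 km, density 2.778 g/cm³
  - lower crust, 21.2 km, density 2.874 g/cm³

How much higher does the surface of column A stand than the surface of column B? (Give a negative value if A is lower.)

For any compensation level in the mantle, the mantle terms cancel and isostasy reduces to e = (Σt_A − Σt_B) − (Σ(ρt)_A − Σ(ρt)_B) / ρ_m.
Σt_A = 21.8 km; Σt_B = 32.2 km; Σ(ρt)_A = 58.13866; Σ(ρt)_B = 91.4868 (in km·g/cm³).
e = (21.8 − 32.2) − (58.13866 − 91.4868) / 3.362 = −0.481 km.

−0.481 km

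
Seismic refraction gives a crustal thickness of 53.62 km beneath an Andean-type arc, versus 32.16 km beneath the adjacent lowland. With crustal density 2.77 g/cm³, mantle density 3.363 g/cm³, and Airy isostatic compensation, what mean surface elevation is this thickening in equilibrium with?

Excess crust Δ = 53.62 km − 32.16 km = 21.46 km, split between elevation h and root r with h + r = Δ.
Airy balance ρ_c h = (ρ_m − ρ_c) r gives r = h ρ_c/(ρ_m − ρ_c), so h (1 + ρ_c/(ρ_m − ρ_c)) = Δ, i.e. h = Δ (ρ_m − ρ_c)/ρ_m.
h = 21.46 km × 0.593/3.363 = 3.78 km.

3.78 km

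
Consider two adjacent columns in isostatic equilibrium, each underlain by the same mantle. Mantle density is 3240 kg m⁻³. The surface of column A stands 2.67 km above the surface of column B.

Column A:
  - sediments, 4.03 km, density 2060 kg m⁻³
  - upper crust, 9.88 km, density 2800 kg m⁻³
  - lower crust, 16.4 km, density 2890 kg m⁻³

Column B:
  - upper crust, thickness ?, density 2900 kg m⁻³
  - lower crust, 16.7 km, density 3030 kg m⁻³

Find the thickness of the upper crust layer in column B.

7.9 km

Take the compensation level at the base of the deeper column (depth z_c below the surface of column A) and equate Σ ρ_i t_i down to z_c; mantle fills any gap and the z_c terms cancel.
Column A: 4.03×2060 + 9.88×2800 + 16.4×2890 + (z_c − 30.31)×3240
Column B: 2.67×0 + x×2900 + 16.7×3030 + (z_c − 2.67 − 16.7 − x)×3240
The z_c×3240 term appears on both sides and cancels. Collect the known terms of each column as K = Σ(ρt)_known − 3240 × (depth of known layers): K_A = 83361.8 − 3240×30.31 = −14842.6; K_B = 50601 − 3240×(2.67 + 16.7) = −12157.8.
Balance: K_A = K_B − x×(3240 − 2900), so x = (K_B − K_A)/(3240 − 2900) = 2684.8/340 = 7.9 km.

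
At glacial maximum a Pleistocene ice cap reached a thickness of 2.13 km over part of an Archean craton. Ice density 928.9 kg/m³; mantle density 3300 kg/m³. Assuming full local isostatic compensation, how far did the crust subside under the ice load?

For local isostatic compensation: the ice load ρ_ice t is balanced by mantle displaced below, ρ_m s.
s = t ρ_ice / ρ_m = 2.13 km × 928.9/3300 = 0.6 km.

0.6 km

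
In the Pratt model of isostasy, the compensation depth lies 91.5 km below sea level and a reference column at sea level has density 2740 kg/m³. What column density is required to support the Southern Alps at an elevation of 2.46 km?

2670 kg/m³

Pratt balance: ρ_ref D = ρ (D + h).
ρ = ρ_ref D/(D + h) = 2740 × 91.5 km/(91.5 km + 2.46 km) = 2670 kg/m³.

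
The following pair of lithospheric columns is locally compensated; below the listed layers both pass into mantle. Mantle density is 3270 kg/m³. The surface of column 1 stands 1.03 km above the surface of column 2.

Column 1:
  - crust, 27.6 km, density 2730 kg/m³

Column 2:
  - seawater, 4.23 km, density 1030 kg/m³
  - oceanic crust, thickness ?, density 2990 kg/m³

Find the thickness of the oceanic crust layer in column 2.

7.36 km

Take the compensation level at the base of the deeper column (depth z_c below the surface of column 1) and equate Σ ρ_i t_i down to z_c; mantle fills any gap and the z_c terms cancel.
Column 1: 27.6×2730 + (z_c − 27.6)×3270
Column 2: 1.03×0 + 4.23×1030 + x×2990 + (z_c − 1.03 − 4.23 − x)×3270
The z_c×3270 term appears on both sides and cancels. Collect the known terms of each column as K = Σ(ρt)_known − 3270 × (depth of known layers): K_1 = 75348 − 3270×27.6 = −14904; K_2 = 4356.9 − 3270×(1.03 + 4.23) = −12843.3.
Balance: K_1 = K_2 − x×(3270 − 2990), so x = (K_2 − K_1)/(3270 − 2990) = 2060.7/280 = 7.36 km.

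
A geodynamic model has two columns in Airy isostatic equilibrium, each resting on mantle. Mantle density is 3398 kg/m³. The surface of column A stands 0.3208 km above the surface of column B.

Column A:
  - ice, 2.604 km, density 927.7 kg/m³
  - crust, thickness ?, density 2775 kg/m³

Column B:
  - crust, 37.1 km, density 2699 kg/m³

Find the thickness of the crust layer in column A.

33.1 km

Take the compensation level at the base of the deeper column (depth z_c below the surface of column A) and equate Σ ρ_i t_i down to z_c; mantle fills any gap and the z_c terms cancel.
Column A: 2.604×927.7 + x×2775 + (z_c − 2.604 − x)×3398
Column B: 0.3208×0 + 37.1×2699 + (z_c − 0.3208 − 37.1)×3398
The z_c×3398 term appears on both sides and cancels. Collect the known terms of each column as K = Σ(ρt)_known − 3398 × (depth of known layers): K_A = 2415.7308 − 3398×2.604 = −6432.6612; K_B = 100132.9 − 3398×(0.3208 + 37.1) = −27022.9784.
Balance: K_A − x×(3398 − 2775) = K_B, so x = (K_A − K_B)/(3398 − 2775) = 20590.3/623 = 33.1 km.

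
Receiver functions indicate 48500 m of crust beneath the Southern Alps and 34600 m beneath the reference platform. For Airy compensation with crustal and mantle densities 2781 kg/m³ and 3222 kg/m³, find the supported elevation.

Excess crust Δ = 48500 m − 34600 m = 13900 m, split between elevation h and root r with h + r = Δ.
Airy balance ρ_c h = (ρ_m − ρ_c) r gives r = h ρ_c/(ρ_m − ρ_c), so h (1 + ρ_c/(ρ_m − ρ_c)) = Δ, i.e. h = Δ (ρ_m − ρ_c)/ρ_m.
h = 13900 m × 441/3222 = 1900 m.

1900 m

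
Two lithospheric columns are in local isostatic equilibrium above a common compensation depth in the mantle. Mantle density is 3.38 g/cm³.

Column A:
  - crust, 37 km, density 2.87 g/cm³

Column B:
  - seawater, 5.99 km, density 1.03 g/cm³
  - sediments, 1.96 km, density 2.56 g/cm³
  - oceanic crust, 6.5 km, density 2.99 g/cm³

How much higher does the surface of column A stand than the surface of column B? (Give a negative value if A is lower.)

0.193 km

For any compensation level in the mantle, the mantle terms cancel and isostasy reduces to e = (Σt_A − Σt_B) − (Σ(ρt)_A − Σ(ρt)_B) / ρ_m.
Σt_A = 37 km; Σt_B = 14.45 km; Σ(ρt)_A = 106.19; Σ(ρt)_B = 30.6223 (in km·g/cm³).
e = (37 − 14.45) − (106.19 − 30.6223) / 3.38 = 0.193 km.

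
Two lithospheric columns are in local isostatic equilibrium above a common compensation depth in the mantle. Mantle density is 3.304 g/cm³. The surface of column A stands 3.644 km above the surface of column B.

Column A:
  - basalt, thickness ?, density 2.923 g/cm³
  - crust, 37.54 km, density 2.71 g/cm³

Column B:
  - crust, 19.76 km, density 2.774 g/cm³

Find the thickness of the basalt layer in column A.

0.561 km

Take the compensation level at the base of the deeper column (depth z_c below the surface of column A) and equate Σ ρ_i t_i down to z_c; mantle fills any gap and the z_c terms cancel.
Column A: x×2.923 + 37.54×2.71 + (z_c − 37.54 − x)×3.304
Column B: 3.644×0 + 19.76×2.774 + (z_c − 3.644 − 19.76)×3.304
The z_c×3.304 term appears on both sides and cancels. Collect the known terms of each column as K = Σ(ρt)_known − 3.304 × (depth of known layers): K_A = 101.7334 − 3.304×37.54 = −22.29876; K_B = 54.81424 − 3.304×(3.644 + 19.76) = −22.512576.
Balance: K_A − x×(3.304 − 2.923) = K_B, so x = (K_A − K_B)/(3.304 − 2.923) = 0.213816/0.381 = 0.561 km.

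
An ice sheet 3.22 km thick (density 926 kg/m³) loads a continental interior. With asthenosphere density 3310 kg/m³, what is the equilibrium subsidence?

Isostatic balance requires: the ice load ρ_ice t is balanced by mantle displaced below, ρ_m s.
s = t ρ_ice / ρ_m = 3.22 km × 926/3310 = 0.901 km.

0.901 km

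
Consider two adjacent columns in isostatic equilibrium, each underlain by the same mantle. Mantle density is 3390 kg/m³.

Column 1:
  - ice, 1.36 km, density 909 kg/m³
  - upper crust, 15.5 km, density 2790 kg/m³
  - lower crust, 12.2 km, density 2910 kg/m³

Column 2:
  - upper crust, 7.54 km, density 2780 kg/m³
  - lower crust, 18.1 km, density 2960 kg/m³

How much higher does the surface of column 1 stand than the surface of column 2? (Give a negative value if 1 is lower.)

For any compensation level in the mantle, the mantle terms cancel and isostasy reduces to e = (Σt_1 − Σt_2) − (Σ(ρt)_1 − Σ(ρt)_2) / ρ_m.
Σt_1 = 29.06 km; Σt_2 = 25.64 km; Σ(ρt)_1 = 79983.24; Σ(ρt)_2 = 74537.2 (in km·kg/m³).
e = (29.06 − 25.64) − (79983.24 − 74537.2) / 3390 = 1.81 km.

1.81 km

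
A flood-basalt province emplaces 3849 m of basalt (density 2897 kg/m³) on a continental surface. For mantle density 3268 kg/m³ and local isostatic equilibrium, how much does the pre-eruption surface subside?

Subaerial loading: s = t ρ_load / ρ_m.
s = 3849 m × 2897/3268 = 3410 m.

3410 m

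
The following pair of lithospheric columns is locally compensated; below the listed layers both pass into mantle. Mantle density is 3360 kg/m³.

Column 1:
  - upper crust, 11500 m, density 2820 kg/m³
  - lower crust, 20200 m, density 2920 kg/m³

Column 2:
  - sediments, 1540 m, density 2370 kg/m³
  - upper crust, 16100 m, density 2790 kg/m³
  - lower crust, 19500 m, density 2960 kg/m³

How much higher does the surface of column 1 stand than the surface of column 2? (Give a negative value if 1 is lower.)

For any compensation level in the mantle, the mantle terms cancel and isostasy reduces to e = (Σt_1 − Σt_2) − (Σ(ρt)_1 − Σ(ρt)_2) / ρ_m.
Σt_1 = 31700 m; Σt_2 = 37140 m; Σ(ρt)_1 = 91414000; Σ(ρt)_2 = 106288800 (in m·kg/m³).
e = (31700 − 37140) − (91414000 − 106288800) / 3360 = −1010 m.

−1010 m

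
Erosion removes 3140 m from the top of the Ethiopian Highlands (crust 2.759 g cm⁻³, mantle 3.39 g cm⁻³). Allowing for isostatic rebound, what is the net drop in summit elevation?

584 m

Rebound u = e ρ_c/ρ_m = 3140 m × 2.759/3.39 = 2556 m.
Net surface drop = e − u = 3140 m − 2556 m = e (ρ_m − ρ_c)/ρ_m = 584 m.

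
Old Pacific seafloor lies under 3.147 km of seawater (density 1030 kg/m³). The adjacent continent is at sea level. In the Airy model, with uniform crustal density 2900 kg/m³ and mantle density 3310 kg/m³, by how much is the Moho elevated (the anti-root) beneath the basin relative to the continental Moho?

14.4 km

In Airy isostatic equilibrium: replacing crust with seawater at the top is compensated by replacing crust with mantle at the base: d (ρ_c − ρ_w) = a (ρ_m − ρ_c).
a = d (ρ_c − ρ_w)/(ρ_m − ρ_c) = 3.147 km × 1870/410 = 14.4 km.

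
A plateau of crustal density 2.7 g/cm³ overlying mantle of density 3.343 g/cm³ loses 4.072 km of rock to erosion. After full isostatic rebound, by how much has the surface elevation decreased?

Rebound u = e ρ_c/ρ_m = 4.072 km × 2.7/3.343 = 3.289 km.
Net surface drop = e − u = 4.072 km − 3.289 km = e (ρ_m − ρ_c)/ρ_m = 0.783 km.

0.783 km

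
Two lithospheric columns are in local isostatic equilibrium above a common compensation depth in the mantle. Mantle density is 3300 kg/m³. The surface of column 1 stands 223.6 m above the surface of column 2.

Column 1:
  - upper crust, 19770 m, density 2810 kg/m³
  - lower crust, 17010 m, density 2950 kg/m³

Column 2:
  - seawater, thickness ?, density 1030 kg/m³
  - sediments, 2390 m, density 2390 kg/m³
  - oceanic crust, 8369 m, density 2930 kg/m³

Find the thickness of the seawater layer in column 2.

Take the compensation level at the base of the deeper column (depth z_c below the surface of column 1) and equate Σ ρ_i t_i down to z_c; mantle fills any gap and the z_c terms cancel.
Column 1: 19770×2810 + 17010×2950 + (z_c − 36780)×3300
Column 2: 223.6×0 + x×1030 + 2390×2390 + 8369×2930 + (z_c − 223.6 − 10759 − x)×3300
The z_c×3300 term appears on both sides and cancels. Collect the known terms of each column as K = Σ(ρt)_known − 3300 × (depth of known layers): K_1 = 105733200 − 3300×36780 = −15640800; K_2 = 30233270 − 3300×(223.6 + 10759) = −6009310.
Balance: K_1 = K_2 − x×(3300 − 1030), so x = (K_2 − K_1)/(3300 − 1030) = 9631490/2270 = 4240 m.

4240 m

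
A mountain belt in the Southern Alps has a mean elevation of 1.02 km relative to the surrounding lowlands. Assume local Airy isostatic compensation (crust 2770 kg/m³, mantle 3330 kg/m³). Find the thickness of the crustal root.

By Archimedes' principle applied to the lithosphere: the weight of the topography is balanced by the buoyancy of the root, ρ_c h = (ρ_m − ρ_c) r.
r = h · ρ_c / (ρ_m − ρ_c) = 1.02 km × 2770 / (3330 − 2770) = 5.05 km.

5.05 km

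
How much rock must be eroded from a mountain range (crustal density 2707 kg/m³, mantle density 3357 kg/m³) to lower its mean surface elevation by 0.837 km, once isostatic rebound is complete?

Net drop Δ = e − u = e − e ρ_c/ρ_m = e (ρ_m − ρ_c)/ρ_m.
e = Δ ρ_m/(ρ_m − ρ_c) = 0.837 km × 3357/650 = 4.32 km.

4.32 km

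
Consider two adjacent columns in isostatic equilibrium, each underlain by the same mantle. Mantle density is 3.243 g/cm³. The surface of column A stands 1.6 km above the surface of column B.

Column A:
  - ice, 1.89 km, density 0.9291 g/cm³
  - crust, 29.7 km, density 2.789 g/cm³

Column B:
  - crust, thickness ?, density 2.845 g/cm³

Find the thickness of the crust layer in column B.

Take the compensation level at the base of the deeper column (depth z_c below the surface of column A) and equate Σ ρ_i t_i down to z_c; mantle fills any gap and the z_c terms cancel.
Column A: 1.89×0.9291 + 29.7×2.789 + (z_c − 31.59)×3.243
Column B: 1.6×0 + x×2.845 + (z_c − 1.6 − 0 − x)×3.243
The z_c×3.243 term appears on both sides and cancels. Collect the known terms of each column as K = Σ(ρt)_known − 3.243 × (depth of known layers): K_A = 84.589299 − 3.243×31.59 = −17.857071; K_B = 0 − 3.243×(1.6 + 0) = −5.1888.
Balance: K_A = K_B − x×(3.243 − 2.845), so x = (K_B − K_A)/(3.243 − 2.845) = 12.6683/0.398 = 31.8 km.

31.8 km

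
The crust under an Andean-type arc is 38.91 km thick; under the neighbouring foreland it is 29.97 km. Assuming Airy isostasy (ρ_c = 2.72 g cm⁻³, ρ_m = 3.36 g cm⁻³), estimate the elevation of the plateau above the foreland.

Excess crust Δ = 38.91 km − 29.97 km = 8.94 km, split between elevation h and root r with h + r = Δ.
Airy balance ρ_c h = (ρ_m − ρ_c) r gives r = h ρ_c/(ρ_m − ρ_c), so h (1 + ρ_c/(ρ_m − ρ_c)) = Δ, i.e. h = Δ (ρ_m − ρ_c)/ρ_m.
h = 8.94 km × 0.64/3.36 = 1.7 km.

1.7 km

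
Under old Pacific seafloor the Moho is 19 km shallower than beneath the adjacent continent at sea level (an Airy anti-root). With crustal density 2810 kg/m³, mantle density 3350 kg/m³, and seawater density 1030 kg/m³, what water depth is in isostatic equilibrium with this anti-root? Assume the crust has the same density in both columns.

Replacing a thickness d of crust by seawater at the top must be balanced by replacing crust with mantle at the base: d (ρ_c − ρ_w) = a (ρ_m − ρ_c).
d = a (ρ_m − ρ_c)/(ρ_c − ρ_w) = 19 km × 540/1780 = 5.76 km.

5.76 km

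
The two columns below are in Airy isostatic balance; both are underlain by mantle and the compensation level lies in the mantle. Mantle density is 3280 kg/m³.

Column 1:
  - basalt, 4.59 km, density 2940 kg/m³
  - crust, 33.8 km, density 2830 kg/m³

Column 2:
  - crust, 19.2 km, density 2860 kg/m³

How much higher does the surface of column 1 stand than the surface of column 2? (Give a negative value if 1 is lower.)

2.65 km

For any compensation level in the mantle, the mantle terms cancel and isostasy reduces to e = (Σt_1 − Σt_2) − (Σ(ρt)_1 − Σ(ρt)_2) / ρ_m.
Σt_1 = 38.39 km; Σt_2 = 19.2 km; Σ(ρt)_1 = 109148.6; Σ(ρt)_2 = 54912 (in km·kg/m³).
e = (38.39 − 19.2) − (109148.6 − 54912) / 3280 = 2.65 km.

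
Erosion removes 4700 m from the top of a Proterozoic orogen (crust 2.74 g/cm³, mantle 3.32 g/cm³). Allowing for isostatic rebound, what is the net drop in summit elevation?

821 m

Rebound u = e ρ_c/ρ_m = 4700 m × 2.74/3.32 = 3879 m.
Net surface drop = e − u = 4700 m − 3879 m = e (ρ_m − ρ_c)/ρ_m = 821 m.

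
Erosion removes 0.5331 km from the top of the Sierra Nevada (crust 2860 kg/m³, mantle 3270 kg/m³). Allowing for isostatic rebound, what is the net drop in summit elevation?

0.0668 km

Rebound u = e ρ_c/ρ_m = 0.5331 km × 2860/3270 = 0.4663 km.
Net surface drop = e − u = 0.5331 km − 0.4663 km = e (ρ_m − ρ_c)/ρ_m = 0.0668 km.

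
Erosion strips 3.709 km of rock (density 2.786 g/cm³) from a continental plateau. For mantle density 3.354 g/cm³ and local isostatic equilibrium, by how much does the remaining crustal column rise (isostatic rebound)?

3.08 km

Unloading: uplift u = e ρ_c/ρ_m = 3.709 km × 2.786/3.354 = 3.08 km.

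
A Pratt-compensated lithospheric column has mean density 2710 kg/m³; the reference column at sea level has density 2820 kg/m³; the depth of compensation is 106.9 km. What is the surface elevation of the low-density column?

4.34 km

ρ_ref D = ρ (D + h) → h = D (ρ_ref − ρ)/ρ.
h = 106.9 km × (2820 − 2710)/2710 = 4.34 km.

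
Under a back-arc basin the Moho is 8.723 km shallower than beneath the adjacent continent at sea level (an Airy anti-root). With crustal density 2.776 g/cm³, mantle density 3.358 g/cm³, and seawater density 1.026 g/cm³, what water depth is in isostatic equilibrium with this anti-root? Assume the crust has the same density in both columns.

2.9 km

Replacing a thickness d of crust by seawater at the top must be balanced by replacing crust with mantle at the base: d (ρ_c − ρ_w) = a (ρ_m − ρ_c).
d = a (ρ_m − ρ_c)/(ρ_c − ρ_w) = 8.723 km × 0.582/1.75 = 2.9 km.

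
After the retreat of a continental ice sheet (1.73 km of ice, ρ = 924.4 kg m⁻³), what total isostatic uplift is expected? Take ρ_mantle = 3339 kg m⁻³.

0.479 km

Removing the load lets mantle flow back in; uplift u satisfies ρ_ice t = ρ_m u.
u = t ρ_ice/ρ_m = 1.73 km × 924.4/3339 = 0.479 km.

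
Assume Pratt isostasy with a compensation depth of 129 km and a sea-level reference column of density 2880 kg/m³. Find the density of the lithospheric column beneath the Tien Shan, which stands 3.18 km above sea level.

Pratt balance: ρ_ref D = ρ (D + h).
ρ = ρ_ref D/(D + h) = 2880 × 129 km/(129 km + 3.18 km) = 2810 kg/m³.

2810 kg/m³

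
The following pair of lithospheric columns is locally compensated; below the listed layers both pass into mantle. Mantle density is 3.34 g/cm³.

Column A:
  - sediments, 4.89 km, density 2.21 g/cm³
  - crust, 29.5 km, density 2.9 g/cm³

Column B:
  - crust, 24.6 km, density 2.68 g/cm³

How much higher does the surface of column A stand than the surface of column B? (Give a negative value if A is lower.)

For any compensation level in the mantle, the mantle terms cancel and isostasy reduces to e = (Σt_A − Σt_B) − (Σ(ρt)_A − Σ(ρt)_B) / ρ_m.
Σt_A = 34.39 km; Σt_B = 24.6 km; Σ(ρt)_A = 96.3569; Σ(ρt)_B = 65.928 (in km·g/cm³).
e = (34.39 − 24.6) − (96.3569 − 65.928) / 3.34 = 0.68 km.

0.68 km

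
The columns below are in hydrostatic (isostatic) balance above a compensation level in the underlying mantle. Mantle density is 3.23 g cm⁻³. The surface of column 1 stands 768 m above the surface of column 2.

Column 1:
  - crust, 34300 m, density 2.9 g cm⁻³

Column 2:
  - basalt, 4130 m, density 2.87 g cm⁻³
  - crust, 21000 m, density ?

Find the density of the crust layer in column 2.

Take the compensation level at the base of the deeper column (depth z_c below the surface of column 1) and equate Σ ρ_i t_i down to z_c; mantle fills any gap and the z_c terms cancel.
Column 1: 34300×2.9 + (z_c − 34300)×3.23
Column 2: 768×0 + 4130×2.87 + 21000×ρ + (z_c − 768 − 25130)×3.23
The z_c×3.23 term appears on both sides and cancels. Collect the known terms of each column as K = Σ(ρt)_known − 3.23 × (depth of known layers): K_1 = 99470 − 3.23×34300 = −11319; K_2 = 11853.1 − 3.23×(768 + 25130) = −71797.44.
Balance: K_1 = K_2 + 21000×ρ, so ρ = (K_1 − K_2)/21000 = 60478.4/21000 = 2.88 g cm⁻³.

2.88 g cm⁻³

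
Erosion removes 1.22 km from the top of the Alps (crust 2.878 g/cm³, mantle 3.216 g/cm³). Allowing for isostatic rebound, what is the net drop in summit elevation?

0.128 km

Rebound u = e ρ_c/ρ_m = 1.22 km × 2.878/3.216 = 1.092 km.
Net surface drop = e − u = 1.22 km − 1.092 km = e (ρ_m − ρ_c)/ρ_m = 0.128 km.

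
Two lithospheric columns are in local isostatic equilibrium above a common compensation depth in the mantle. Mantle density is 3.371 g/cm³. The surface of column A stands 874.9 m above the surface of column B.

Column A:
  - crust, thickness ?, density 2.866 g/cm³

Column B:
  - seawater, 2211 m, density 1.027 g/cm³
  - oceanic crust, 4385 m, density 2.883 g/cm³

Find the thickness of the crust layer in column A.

Take the compensation level at the base of the deeper column (depth z_c below the surface of column A) and equate Σ ρ_i t_i down to z_c; mantle fills any gap and the z_c terms cancel.
Column A: x×2.866 + (z_c − 0 − x)×3.371
Column B: 874.9×0 + 2211×1.027 + 4385×2.883 + (z_c − 874.9 − 6596)×3.371
The z_c×3.371 term appears on both sides and cancels. Collect the known terms of each column as K = Σ(ρt)_known − 3.371 × (depth of known layers): K_A = 0 − 3.371×0 = 0; K_B = 14912.652 − 3.371×(874.9 + 6596) = −10271.7519.
Balance: K_A − x×(3.371 − 2.866) = K_B, so x = (K_A − K_B)/(3.371 − 2.866) = 10271.8/0.505 = 20300 m.

20300 m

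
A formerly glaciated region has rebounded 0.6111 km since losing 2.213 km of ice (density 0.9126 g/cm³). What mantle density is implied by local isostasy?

ρ_m = ρ_ice t / u = 0.9126 × 2.213 km/0.6111 km = 3.3 g/cm³.

3.3 g/cm³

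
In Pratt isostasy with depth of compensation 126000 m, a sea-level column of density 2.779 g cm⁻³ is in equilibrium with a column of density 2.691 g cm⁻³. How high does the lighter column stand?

4120 m

ρ_ref D = ρ (D + h) → h = D (ρ_ref − ρ)/ρ.
h = 126000 m × (2.779 − 2.691)/2.691 = 4120 m.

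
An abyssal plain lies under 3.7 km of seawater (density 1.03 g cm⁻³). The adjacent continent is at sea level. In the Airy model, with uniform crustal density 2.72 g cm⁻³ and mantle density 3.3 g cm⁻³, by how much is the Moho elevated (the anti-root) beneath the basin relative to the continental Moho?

Balancing pressure at the compensation depth: replacing crust with seawater at the top is compensated by replacing crust with mantle at the base: d (ρ_c − ρ_w) = a (ρ_m − ρ_c).
a = d (ρ_c − ρ_w)/(ρ_m − ρ_c) = 3.7 km × 1.69/0.58 = 10.8 km.

10.8 km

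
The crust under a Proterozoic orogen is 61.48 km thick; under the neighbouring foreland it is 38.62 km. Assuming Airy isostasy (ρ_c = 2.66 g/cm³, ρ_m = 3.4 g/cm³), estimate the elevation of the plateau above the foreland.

4.98 km

Excess crust Δ = 61.48 km − 38.62 km = 22.86 km, split between elevation h and root r with h + r = Δ.
Airy balance ρ_c h = (ρ_m − ρ_c) r gives r = h ρ_c/(ρ_m − ρ_c), so h (1 + ρ_c/(ρ_m − ρ_c)) = Δ, i.e. h = Δ (ρ_m − ρ_c)/ρ_m.
h = 22.86 km × 0.74/3.4 = 4.98 km.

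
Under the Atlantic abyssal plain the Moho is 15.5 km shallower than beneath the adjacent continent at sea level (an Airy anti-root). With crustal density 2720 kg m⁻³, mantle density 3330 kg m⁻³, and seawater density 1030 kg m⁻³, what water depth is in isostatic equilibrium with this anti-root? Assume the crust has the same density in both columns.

Replacing a thickness d of crust by seawater at the top must be balanced by replacing crust with mantle at the base: d (ρ_c − ρ_w) = a (ρ_m − ρ_c).
d = a (ρ_m − ρ_c)/(ρ_c − ρ_w) = 15.5 km × 610/1690 = 5.59 km.

5.59 km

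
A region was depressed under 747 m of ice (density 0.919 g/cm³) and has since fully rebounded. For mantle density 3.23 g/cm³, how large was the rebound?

213 m

Removing the load lets mantle flow back in; uplift u satisfies ρ_ice t = ρ_m u.
u = t ρ_ice/ρ_m = 747 m × 0.919/3.23 = 213 m.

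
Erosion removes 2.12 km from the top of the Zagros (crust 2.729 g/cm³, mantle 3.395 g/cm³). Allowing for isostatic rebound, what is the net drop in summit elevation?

0.416 km

Rebound u = e ρ_c/ρ_m = 2.12 km × 2.729/3.395 = 1.704 km.
Net surface drop = e − u = 2.12 km − 1.704 km = e (ρ_m − ρ_c)/ρ_m = 0.416 km.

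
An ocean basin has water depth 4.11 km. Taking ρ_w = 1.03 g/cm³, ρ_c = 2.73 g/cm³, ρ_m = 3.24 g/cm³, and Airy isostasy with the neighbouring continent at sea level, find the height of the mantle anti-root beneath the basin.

For local isostatic compensation: replacing crust with seawater at the top is compensated by replacing crust with mantle at the base: d (ρ_c − ρ_w) = a (ρ_m − ρ_c).
a = d (ρ_c − ρ_w)/(ρ_m − ρ_c) = 4.11 km × 1.7/0.51 = 13.7 km.

13.7 km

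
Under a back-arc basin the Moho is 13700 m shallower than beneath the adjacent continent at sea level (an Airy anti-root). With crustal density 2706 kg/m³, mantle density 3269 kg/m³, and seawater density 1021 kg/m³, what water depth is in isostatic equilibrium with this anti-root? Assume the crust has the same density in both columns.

4580 m

Replacing a thickness d of crust by seawater at the top must be balanced by replacing crust with mantle at the base: d (ρ_c − ρ_w) = a (ρ_m − ρ_c).
d = a (ρ_m − ρ_c)/(ρ_c − ρ_w) = 13700 m × 563/1685 = 4580 m.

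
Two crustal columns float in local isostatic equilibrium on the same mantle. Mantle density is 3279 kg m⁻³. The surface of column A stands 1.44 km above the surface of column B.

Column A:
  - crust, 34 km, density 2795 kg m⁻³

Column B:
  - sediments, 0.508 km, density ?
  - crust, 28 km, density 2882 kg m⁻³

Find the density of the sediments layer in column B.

2060 kg m⁻³

Take the compensation level at the base of the deeper column (depth z_c below the surface of column A) and equate Σ ρ_i t_i down to z_c; mantle fills any gap and the z_c terms cancel.
Column A: 34×2795 + (z_c − 34)×3279
Column B: 1.44×0 + 0.508×ρ + 28×2882 + (z_c − 1.44 − 28.508)×3279
The z_c×3279 term appears on both sides and cancels. Collect the known terms of each column as K = Σ(ρt)_known − 3279 × (depth of known layers): K_A = 95030 − 3279×34 = −16456; K_B = 80696 − 3279×(1.44 + 28.508) = −17503.492.
Balance: K_A = K_B + 0.508×ρ, so ρ = (K_A − K_B)/0.508 = 1047.49/0.508 = 2060 kg m⁻³.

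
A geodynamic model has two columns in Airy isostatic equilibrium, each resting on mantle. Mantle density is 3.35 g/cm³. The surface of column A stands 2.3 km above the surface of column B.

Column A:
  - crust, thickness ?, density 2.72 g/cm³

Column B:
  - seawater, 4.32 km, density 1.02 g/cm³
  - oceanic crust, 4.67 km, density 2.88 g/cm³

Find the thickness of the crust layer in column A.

31.7 km

Take the compensation level at the base of the deeper column (depth z_c below the surface of column A) and equate Σ ρ_i t_i down to z_c; mantle fills any gap and the z_c terms cancel.
Column A: x×2.72 + (z_c − 0 − x)×3.35
Column B: 2.3×0 + 4.32×1.02 + 4.67×2.88 + (z_c − 2.3 − 8.99)×3.35
The z_c×3.35 term appears on both sides and cancels. Collect the known terms of each column as K = Σ(ρt)_known − 3.35 × (depth of known layers): K_A = 0 − 3.35×0 = 0; K_B = 17.856 − 3.35×(2.3 + 8.99) = −19.9655.
Balance: K_A − x×(3.35 − 2.72) = K_B, so x = (K_A − K_B)/(3.35 − 2.72) = 19.9655/0.63 = 31.7 km.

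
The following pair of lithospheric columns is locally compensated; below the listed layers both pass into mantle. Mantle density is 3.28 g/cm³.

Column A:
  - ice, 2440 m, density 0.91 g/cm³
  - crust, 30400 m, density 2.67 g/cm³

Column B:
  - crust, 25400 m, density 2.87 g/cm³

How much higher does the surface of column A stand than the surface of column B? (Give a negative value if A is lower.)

For any compensation level in the mantle, the mantle terms cancel and isostasy reduces to e = (Σt_A − Σt_B) − (Σ(ρt)_A − Σ(ρt)_B) / ρ_m.
Σt_A = 32840 m; Σt_B = 25400 m; Σ(ρt)_A = 83388.4; Σ(ρt)_B = 72898 (in m·g/cm³).
e = (32840 − 25400) − (83388.4 − 72898) / 3.28 = 4240 m.

4240 m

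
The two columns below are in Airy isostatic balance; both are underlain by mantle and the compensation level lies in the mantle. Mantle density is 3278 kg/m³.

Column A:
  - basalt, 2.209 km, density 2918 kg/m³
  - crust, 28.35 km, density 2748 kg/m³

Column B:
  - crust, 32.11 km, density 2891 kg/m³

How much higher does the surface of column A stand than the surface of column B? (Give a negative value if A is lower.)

For any compensation level in the mantle, the mantle terms cancel and isostasy reduces to e = (Σt_A − Σt_B) − (Σ(ρt)_A − Σ(ρt)_B) / ρ_m.
Σt_A = 30.559 km; Σt_B = 32.11 km; Σ(ρt)_A = 84351.662; Σ(ρt)_B = 92830.01 (in km·kg/m³).
e = (30.559 − 32.11) − (84351.662 − 92830.01) / 3278 = 1.04 km.

1.04 km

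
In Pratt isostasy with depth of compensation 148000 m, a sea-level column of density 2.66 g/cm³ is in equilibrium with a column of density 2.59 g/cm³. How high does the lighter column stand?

ρ_ref D = ρ (D + h) → h = D (ρ_ref − ρ)/ρ.
h = 148000 m × (2.66 − 2.59)/2.59 = 4000 m.

4000 m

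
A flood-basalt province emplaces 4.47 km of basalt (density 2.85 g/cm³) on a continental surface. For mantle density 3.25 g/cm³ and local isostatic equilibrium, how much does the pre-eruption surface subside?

3.92 km

Subaerial loading: s = t ρ_load / ρ_m.
s = 4.47 km × 2.85/3.25 = 3.92 km.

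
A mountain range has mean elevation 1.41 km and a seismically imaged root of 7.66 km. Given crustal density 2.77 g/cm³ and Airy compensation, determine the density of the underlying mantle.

3.28 g/cm³

Airy balance: ρ_c h = (ρ_m − ρ_c) r → ρ_m = ρ_c (1 + h/r).
ρ_m = 2.77 × (1 + 1.41 km/7.66 km) = 3.28 g/cm³.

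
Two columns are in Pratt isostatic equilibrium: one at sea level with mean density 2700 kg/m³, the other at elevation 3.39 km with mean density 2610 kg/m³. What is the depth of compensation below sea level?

98.3 km

ρ_ref D = ρ (D + h) → D (ρ_ref − ρ) = ρ h.
D = ρ h/(ρ_ref − ρ) = 2610 × 3.39 km/(2700 − 2610) = 98.3 km.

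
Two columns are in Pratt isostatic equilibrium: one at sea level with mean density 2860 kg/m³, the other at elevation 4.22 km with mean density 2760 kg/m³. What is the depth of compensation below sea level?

116 km

ρ_ref D = ρ (D + h) → D (ρ_ref − ρ) = ρ h.
D = ρ h/(ρ_ref − ρ) = 2760 × 4.22 km/(2860 − 2760) = 116 km.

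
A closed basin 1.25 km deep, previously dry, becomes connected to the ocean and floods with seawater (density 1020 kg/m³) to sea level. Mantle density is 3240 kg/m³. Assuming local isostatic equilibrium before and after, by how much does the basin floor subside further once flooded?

After flooding the water column is d + s deep. Its weight must equal the weight of mantle displaced by the extra subsidence s: (d + s) ρ_w = s ρ_m.
s = d ρ_w / (ρ_m − ρ_w) = 1.25 km × 1020/(3240 − 1020) = 0.574 km.

0.574 km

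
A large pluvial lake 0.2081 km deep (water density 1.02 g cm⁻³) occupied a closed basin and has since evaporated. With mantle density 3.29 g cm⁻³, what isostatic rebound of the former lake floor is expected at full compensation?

0.0645 km

u = d ρ_w/ρ_m = 0.2081 km × 1.02/3.29 = 0.0645 km.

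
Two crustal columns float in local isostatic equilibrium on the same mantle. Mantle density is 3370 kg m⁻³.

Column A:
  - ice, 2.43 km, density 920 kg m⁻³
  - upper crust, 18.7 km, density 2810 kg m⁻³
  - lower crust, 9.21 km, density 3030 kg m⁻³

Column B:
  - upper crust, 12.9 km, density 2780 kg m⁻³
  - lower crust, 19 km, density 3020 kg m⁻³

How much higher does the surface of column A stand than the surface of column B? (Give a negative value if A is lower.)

For any compensation level in the mantle, the mantle terms cancel and isostasy reduces to e = (Σt_A − Σt_B) − (Σ(ρt)_A − Σ(ρt)_B) / ρ_m.
Σt_A = 30.34 km; Σt_B = 31.9 km; Σ(ρt)_A = 82688.9; Σ(ρt)_B = 93242 (in km·kg m⁻³).
e = (30.34 − 31.9) − (82688.9 − 93242) / 3370 = 1.57 km.

1.57 km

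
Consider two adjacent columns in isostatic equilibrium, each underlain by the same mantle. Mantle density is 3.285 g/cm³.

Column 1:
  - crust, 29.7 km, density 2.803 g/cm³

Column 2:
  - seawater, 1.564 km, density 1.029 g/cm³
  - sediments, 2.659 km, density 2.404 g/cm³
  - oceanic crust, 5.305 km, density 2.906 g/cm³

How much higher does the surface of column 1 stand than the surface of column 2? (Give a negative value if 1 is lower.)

For any compensation level in the mantle, the mantle terms cancel and isostasy reduces to e = (Σt_1 − Σt_2) − (Σ(ρt)_1 − Σ(ρt)_2) / ρ_m.
Σt_1 = 29.7 km; Σt_2 = 9.528 km; Σ(ρt)_1 = 83.2491; Σ(ρt)_2 = 23.417922 (in km·g/cm³).
e = (29.7 − 9.528) − (83.2491 − 23.417922) / 3.285 = 1.96 km.

1.96 km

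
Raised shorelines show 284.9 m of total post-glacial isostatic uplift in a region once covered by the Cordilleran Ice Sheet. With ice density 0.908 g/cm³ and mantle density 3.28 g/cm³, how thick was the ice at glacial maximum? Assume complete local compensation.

1030 m

u = t ρ_ice/ρ_m → t = u ρ_m/ρ_ice = 284.9 m × 3.28/0.908 = 1030 m.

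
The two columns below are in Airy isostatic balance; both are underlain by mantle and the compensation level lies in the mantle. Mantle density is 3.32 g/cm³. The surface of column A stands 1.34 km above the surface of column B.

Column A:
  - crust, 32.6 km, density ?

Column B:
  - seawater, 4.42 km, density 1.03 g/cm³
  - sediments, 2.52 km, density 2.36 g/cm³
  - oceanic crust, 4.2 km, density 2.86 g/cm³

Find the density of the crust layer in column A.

Take the compensation level at the base of the deeper column (depth z_c below the surface of column A) and equate Σ ρ_i t_i down to z_c; mantle fills any gap and the z_c terms cancel.
Column A: 32.6×ρ + (z_c − 32.6)×3.32
Column B: 1.34×0 + 4.42×1.03 + 2.52×2.36 + 4.2×2.86 + (z_c − 1.34 − 11.14)×3.32
The z_c×3.32 term appears on both sides and cancels. Collect the known terms of each column as K = Σ(ρt)_known − 3.32 × (depth of known layers): K_A = 0 − 3.32×32.6 = −108.232; K_B = 22.5118 − 3.32×(1.34 + 11.14) = −18.9218.
Balance: K_A + 32.6×ρ = K_B, so ρ = (K_B − K_A)/32.6 = 89.3102/32.6 = 2.74 g/cm³.

2.74 g/cm³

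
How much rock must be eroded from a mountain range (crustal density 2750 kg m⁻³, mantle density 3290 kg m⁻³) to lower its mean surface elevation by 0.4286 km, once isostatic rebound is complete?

Net drop Δ = e − u = e − e ρ_c/ρ_m = e (ρ_m − ρ_c)/ρ_m.
e = Δ ρ_m/(ρ_m − ρ_c) = 0.4286 km × 3290/540 = 2.61 km.

2.61 km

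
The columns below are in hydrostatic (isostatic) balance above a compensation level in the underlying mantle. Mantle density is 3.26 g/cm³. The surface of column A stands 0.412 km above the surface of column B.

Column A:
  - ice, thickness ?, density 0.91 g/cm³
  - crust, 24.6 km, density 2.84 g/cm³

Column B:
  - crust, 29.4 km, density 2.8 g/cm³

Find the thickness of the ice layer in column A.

Take the compensation level at the base of the deeper column (depth z_c below the surface of column A) and equate Σ ρ_i t_i down to z_c; mantle fills any gap and the z_c terms cancel.
Column A: x×0.91 + 24.6×2.84 + (z_c − 24.6 − x)×3.26
Column B: 0.412×0 + 29.4×2.8 + (z_c − 0.412 − 29.4)×3.26
The z_c×3.26 term appears on both sides and cancels. Collect the known terms of each column as K = Σ(ρt)_known − 3.26 × (depth of known layers): K_A = 69.864 − 3.26×24.6 = −10.332; K_B = 82.32 − 3.26×(0.412 + 29.4) = −14.86712.
Balance: K_A − x×(3.26 − 0.91) = K_B, so x = (K_A − K_B)/(3.26 − 0.91) = 4.53512/2.35 = 1.93 km.

1.93 km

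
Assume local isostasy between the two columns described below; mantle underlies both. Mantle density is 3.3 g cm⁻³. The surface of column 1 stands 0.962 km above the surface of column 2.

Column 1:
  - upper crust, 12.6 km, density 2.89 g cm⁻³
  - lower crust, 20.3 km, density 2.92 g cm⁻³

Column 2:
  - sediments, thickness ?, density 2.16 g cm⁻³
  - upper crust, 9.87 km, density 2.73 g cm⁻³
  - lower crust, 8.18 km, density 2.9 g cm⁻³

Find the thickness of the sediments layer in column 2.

Take the compensation level at the base of the deeper column (depth z_c below the surface of column 1) and equate Σ ρ_i t_i down to z_c; mantle fills any gap and the z_c terms cancel.
Column 1: 12.6×2.89 + 20.3×2.92 + (z_c − 32.9)×3.3
Column 2: 0.962×0 + x×2.16 + 9.87×2.73 + 8.18×2.9 + (z_c − 0.962 − 18.05 − x)×3.3
The z_c×3.3 term appears on both sides and cancels. Collect the known terms of each column as K = Σ(ρt)_known − 3.3 × (depth of known layers): K_1 = 95.69 − 3.3×32.9 = −12.88; K_2 = 50.6671 − 3.3×(0.962 + 18.05) = −12.0725.
Balance: K_1 = K_2 − x×(3.3 − 2.16), so x = (K_2 − K_1)/(3.3 − 2.16) = 0.8075/1.14 = 0.708 km.

0.708 km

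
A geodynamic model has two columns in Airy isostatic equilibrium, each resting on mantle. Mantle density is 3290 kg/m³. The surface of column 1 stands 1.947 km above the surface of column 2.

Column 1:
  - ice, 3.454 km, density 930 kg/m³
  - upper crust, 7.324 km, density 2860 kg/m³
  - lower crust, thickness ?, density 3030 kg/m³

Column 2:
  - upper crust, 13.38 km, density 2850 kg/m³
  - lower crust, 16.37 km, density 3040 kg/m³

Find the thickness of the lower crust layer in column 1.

Take the compensation level at the base of the deeper column (depth z_c below the surface of column 1) and equate Σ ρ_i t_i down to z_c; mantle fills any gap and the z_c terms cancel.
Column 1: 3.454×930 + 7.324×2860 + x×3030 + (z_c − 10.778 − x)×3290
Column 2: 1.947×0 + 13.38×2850 + 16.37×3040 + (z_c − 1.947 − 29.75)×3290
The z_c×3290 term appears on both sides and cancels. Collect the known terms of each column as K = Σ(ρt)_known − 3290 × (depth of known layers): K_1 = 24158.86 − 3290×10.778 = −11300.76; K_2 = 87897.8 − 3290×(1.947 + 29.75) = −16385.33.
Balance: K_1 − x×(3290 − 3030) = K_2, so x = (K_1 − K_2)/(3290 − 3030) = 5084.57/260 = 19.6 km.

19.6 km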